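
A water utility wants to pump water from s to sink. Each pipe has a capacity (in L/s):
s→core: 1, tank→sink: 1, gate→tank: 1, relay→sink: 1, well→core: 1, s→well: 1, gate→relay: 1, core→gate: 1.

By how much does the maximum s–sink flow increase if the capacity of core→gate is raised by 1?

1

Original max flow = 1.
After raising cap(core→gate), augmenting paths through that edge carry 1 more unit.
New max flow = 2. Increase = 1.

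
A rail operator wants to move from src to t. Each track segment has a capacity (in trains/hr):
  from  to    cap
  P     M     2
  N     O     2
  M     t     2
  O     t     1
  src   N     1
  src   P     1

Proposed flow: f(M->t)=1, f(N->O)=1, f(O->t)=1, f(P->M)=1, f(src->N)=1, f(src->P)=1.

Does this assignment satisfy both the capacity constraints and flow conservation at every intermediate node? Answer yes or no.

Every edge has 0 ≤ f(e) ≤ cap(e).
At each intermediate node, inflow equals outflow.

Yes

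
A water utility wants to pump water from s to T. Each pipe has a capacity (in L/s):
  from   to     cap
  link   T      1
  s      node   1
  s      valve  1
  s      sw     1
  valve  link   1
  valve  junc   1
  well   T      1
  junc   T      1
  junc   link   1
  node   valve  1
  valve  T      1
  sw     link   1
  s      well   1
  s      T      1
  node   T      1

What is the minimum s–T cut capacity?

5

Max flow = 5 (via 5 augmenting paths).
In the residual at optimum, the set reachable from s is {s}.
Cut edges: s->node (cap 1), s->valve (cap 1), s->sw (cap 1), s->well (cap 1), s->T (cap 1). Sum = 5.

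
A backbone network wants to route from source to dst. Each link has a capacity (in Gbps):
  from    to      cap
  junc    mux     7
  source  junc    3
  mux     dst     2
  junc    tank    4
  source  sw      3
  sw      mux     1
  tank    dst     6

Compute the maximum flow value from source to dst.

Augment source->junc->tank->dst: bottleneck 3. Total 3.
Augment source->sw->mux->dst: bottleneck 1. Total 4.
No augmenting path remains in the residual graph.

4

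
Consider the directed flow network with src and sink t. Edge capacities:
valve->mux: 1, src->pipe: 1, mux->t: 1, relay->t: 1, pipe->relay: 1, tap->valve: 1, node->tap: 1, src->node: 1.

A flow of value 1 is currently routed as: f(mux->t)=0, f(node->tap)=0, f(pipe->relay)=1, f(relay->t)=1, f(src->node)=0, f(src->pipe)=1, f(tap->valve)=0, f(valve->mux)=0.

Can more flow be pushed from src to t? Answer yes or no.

Yes

Residual path src->node->tap->valve->mux->t has bottleneck 1 > 0.
Pushing 1 along it raises the flow to 2, so the given flow is not maximum.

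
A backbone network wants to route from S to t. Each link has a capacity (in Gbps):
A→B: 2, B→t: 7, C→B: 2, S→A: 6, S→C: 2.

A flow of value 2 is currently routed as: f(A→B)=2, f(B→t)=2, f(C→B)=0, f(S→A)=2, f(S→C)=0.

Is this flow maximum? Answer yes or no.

No

Residual path S→C→B→t has bottleneck 2 > 0.
Pushing 2 along it raises the flow to 4, so the given flow is not maximum.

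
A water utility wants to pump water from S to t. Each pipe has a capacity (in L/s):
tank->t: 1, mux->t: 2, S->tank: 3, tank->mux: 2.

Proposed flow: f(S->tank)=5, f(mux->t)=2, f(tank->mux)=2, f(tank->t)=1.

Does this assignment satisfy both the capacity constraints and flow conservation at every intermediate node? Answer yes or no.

Capacity violated on S->tank: flow 5 > capacity 3.

No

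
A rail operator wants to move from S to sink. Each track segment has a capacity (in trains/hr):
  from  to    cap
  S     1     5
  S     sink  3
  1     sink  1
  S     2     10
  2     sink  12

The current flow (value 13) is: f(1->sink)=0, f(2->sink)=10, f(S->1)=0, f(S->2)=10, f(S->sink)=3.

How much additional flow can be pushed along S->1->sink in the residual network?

Residual capacities along the path: S->1: 5, 1->sink: 1.
Minimum is 1.

1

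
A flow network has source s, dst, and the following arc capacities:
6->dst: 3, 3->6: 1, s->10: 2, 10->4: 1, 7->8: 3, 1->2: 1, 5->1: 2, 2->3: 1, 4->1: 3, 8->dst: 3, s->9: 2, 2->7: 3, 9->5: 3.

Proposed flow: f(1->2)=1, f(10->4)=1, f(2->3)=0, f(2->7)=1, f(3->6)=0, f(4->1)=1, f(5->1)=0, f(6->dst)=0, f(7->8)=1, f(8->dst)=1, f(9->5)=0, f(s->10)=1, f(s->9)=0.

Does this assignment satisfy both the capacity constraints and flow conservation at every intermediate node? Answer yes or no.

Yes

Every edge has 0 ≤ f(e) ≤ cap(e).
At each intermediate node, inflow equals outflow.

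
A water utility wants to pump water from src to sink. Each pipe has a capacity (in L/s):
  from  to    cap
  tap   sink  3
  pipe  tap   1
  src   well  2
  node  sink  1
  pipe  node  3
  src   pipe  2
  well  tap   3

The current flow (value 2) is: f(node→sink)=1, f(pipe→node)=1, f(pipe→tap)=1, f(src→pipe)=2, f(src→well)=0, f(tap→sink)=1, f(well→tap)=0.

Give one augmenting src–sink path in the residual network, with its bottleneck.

Residual along src→well→tap→sink: src→well: 2, well→tap: 3, tap→sink: 2.
Bottleneck = min = 2.

src→well→tap→sink, bottleneck 2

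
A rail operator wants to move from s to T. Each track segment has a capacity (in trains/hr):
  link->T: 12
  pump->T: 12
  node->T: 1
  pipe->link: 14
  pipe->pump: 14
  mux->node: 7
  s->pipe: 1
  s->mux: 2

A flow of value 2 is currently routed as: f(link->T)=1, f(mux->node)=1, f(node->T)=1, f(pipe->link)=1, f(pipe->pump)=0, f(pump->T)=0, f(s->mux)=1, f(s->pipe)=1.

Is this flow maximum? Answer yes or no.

Yes

Residual reachable from s: {mux, node, s}; T is not reachable.
Saturated cut: s->pipe, node->T with total capacity 2 = current flow value. Flow is maximum.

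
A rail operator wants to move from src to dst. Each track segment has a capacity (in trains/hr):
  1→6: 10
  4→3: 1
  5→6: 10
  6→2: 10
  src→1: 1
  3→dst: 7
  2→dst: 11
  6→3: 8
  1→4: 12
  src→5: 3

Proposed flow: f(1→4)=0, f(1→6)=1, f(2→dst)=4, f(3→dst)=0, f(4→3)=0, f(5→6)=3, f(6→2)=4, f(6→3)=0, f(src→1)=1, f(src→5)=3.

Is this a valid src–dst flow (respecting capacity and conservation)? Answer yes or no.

Every edge has 0 ≤ f(e) ≤ cap(e).
At each intermediate node, inflow equals outflow.

Yes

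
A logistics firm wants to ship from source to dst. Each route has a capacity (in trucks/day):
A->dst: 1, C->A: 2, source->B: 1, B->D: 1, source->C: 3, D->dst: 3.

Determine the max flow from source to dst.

Augment source->C->A->dst: bottleneck 1. Total 1.
Augment source->B->D->dst: bottleneck 1. Total 2.
No augmenting path remains in the residual graph.

2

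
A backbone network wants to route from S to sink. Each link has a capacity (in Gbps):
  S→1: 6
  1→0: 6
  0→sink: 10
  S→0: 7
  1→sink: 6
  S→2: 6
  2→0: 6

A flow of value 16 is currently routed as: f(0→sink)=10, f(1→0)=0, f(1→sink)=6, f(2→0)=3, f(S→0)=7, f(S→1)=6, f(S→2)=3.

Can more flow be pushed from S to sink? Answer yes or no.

No

Residual reachable from S: {0, 2, S}; sink is not reachable.
Saturated cut: S→1, 0→sink with total capacity 16 = current flow value. Flow is maximum.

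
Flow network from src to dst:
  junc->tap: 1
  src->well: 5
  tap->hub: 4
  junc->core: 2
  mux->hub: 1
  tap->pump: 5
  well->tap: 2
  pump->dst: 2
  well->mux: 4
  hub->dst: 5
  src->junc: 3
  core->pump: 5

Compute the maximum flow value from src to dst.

6

Augment src->well->mux->hub->dst: bottleneck 1. Total 1.
Augment src->well->tap->hub->dst: bottleneck 2. Total 3.
Augment src->junc->tap->hub->dst: bottleneck 1. Total 4.
Augment src->junc->core->pump->dst: bottleneck 2. Total 6.
No augmenting path remains in the residual graph.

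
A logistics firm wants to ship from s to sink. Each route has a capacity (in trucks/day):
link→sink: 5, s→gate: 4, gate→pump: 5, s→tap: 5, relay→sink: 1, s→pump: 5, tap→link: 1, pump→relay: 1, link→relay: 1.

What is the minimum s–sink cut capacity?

2

Max flow = 2 (via 2 augmenting paths).
In the residual at optimum, the set reachable from s is {gate, pump, s, tap}.
Cut edges: tap→link (cap 1), pump→relay (cap 1). Sum = 2.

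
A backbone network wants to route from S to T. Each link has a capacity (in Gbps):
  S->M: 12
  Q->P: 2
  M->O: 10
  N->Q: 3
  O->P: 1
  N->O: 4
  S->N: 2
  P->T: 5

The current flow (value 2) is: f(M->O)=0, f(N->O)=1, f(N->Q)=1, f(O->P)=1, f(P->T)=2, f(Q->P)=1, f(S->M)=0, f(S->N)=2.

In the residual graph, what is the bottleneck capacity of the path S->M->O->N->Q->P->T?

1

Residual capacities along the path: S->M: 12, M->O: 10, O->N: 1, N->Q: 2, Q->P: 1, P->T: 3.
Minimum is 1.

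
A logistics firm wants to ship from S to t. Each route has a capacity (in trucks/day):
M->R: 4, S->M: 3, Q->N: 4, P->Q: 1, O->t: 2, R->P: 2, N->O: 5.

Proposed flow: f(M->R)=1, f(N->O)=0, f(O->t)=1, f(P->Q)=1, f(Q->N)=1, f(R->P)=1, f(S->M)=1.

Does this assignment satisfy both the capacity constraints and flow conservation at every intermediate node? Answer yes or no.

Conservation fails at N: inflow 1 ≠ outflow 0.

No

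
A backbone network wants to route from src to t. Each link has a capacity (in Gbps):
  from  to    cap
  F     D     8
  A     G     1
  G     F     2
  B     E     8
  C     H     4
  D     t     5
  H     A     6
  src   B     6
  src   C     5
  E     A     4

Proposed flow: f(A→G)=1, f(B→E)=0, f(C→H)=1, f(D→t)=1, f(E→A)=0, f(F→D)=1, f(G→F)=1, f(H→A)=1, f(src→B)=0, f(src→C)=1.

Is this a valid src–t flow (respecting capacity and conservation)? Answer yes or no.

Every edge has 0 ≤ f(e) ≤ cap(e).
At each intermediate node, inflow equals outflow.

Yes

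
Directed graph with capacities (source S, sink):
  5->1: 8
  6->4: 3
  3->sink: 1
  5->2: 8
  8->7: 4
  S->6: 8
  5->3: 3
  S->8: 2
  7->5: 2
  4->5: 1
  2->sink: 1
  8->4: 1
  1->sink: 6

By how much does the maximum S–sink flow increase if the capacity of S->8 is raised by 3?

Original max flow = 3.
Even with extra capacity on S->8, another cut of capacity 3 remains binding.
New max flow = 3. Increase = 0.

0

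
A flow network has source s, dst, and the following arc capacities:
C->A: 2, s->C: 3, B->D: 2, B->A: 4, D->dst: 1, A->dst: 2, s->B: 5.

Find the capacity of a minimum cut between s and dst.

Max flow = 3 (via 2 augmenting paths).
In the residual at optimum, the set reachable from s is {A, B, C, D, s}.
Cut edges: A->dst (cap 2), D->dst (cap 1). Sum = 3.

3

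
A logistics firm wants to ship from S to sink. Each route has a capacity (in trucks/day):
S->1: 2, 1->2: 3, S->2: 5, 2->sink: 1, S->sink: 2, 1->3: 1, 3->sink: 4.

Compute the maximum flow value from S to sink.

4

Augment S->sink: bottleneck 2. Total 2.
Augment S->2->sink: bottleneck 1. Total 3.
Augment S->1->3->sink: bottleneck 1. Total 4.
No augmenting path remains in the residual graph.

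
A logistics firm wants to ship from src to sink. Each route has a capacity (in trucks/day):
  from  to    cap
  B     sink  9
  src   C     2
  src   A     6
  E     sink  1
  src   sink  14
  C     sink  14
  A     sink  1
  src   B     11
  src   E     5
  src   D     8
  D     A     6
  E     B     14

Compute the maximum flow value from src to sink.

27

Augment src→sink: bottleneck 14. Total 14.
Augment src→E→sink: bottleneck 1. Total 15.
Augment src→C→sink: bottleneck 2. Total 17.
Augment src→A→sink: bottleneck 1. Total 18.
Augment src→B→sink: bottleneck 9. Total 27.
No augmenting path remains in the residual graph.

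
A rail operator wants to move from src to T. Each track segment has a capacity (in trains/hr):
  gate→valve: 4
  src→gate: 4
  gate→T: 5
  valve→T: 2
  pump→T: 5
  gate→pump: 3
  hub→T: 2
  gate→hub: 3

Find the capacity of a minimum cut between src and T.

4

Max flow = 4 (via 1 augmenting path).
In the residual at optimum, the set reachable from src is {src}.
Cut edges: src→gate (cap 4). Sum = 4.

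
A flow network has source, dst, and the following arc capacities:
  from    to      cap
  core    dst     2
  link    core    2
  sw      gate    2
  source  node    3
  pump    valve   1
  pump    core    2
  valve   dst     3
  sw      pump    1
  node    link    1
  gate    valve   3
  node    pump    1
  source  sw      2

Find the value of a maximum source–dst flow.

Augment source→node→link→core→dst: bottleneck 1. Total 1.
Augment source→node→pump→core→dst: bottleneck 1. Total 2.
Augment source→sw→pump→valve→dst: bottleneck 1. Total 3.
Augment source→sw→gate→valve→dst: bottleneck 1. Total 4.
No augmenting path remains in the residual graph.

4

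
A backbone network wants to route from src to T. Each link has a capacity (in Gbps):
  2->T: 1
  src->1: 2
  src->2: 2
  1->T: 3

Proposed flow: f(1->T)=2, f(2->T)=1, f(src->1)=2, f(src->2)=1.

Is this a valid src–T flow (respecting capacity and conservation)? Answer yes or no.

Every edge has 0 ≤ f(e) ≤ cap(e).
At each intermediate node, inflow equals outflow.

Yes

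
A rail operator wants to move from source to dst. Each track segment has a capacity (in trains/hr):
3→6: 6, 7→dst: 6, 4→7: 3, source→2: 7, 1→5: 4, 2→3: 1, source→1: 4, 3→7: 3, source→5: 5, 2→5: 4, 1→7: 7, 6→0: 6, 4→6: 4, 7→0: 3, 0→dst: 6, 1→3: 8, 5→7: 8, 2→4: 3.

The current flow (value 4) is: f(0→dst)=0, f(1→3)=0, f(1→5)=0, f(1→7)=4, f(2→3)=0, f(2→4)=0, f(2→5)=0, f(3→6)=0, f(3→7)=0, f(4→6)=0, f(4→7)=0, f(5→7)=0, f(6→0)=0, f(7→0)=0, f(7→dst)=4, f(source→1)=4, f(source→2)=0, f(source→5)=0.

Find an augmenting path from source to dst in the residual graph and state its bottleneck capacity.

source→5→7→dst, bottleneck 2

Residual along source→5→7→dst: source→5: 5, 5→7: 8, 7→dst: 2.
Bottleneck = min = 2.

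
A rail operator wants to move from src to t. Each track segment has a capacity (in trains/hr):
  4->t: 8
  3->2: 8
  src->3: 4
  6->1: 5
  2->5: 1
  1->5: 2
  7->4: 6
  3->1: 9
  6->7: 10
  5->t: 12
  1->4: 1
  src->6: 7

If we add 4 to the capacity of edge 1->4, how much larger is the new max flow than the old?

Original max flow = 10.
After raising cap(1->4), augmenting paths through that edge carry 1 more unit.
New max flow = 11. Increase = 1.

1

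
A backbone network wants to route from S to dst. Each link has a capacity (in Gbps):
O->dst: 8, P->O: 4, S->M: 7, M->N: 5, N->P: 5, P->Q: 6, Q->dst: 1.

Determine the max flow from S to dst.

5

Augment S->M->N->P->O->dst: bottleneck 4. Total 4.
Augment S->M->N->P->Q->dst: bottleneck 1. Total 5.
No augmenting path remains in the residual graph.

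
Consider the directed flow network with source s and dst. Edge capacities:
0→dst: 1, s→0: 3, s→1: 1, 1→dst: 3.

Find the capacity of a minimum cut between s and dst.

Max flow = 2 (via 2 augmenting paths).
In the residual at optimum, the set reachable from s is {0, s}.
Cut edges: s→1 (cap 1), 0→dst (cap 1). Sum = 2.

2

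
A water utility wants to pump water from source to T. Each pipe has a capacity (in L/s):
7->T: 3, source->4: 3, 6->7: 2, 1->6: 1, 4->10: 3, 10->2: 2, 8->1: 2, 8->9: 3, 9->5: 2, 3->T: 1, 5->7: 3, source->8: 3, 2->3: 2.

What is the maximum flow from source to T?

4

Augment source->4->10->2->3->T: bottleneck 1. Total 1.
Augment source->8->1->6->7->T: bottleneck 1. Total 2.
Augment source->8->9->5->7->T: bottleneck 2. Total 4.
No augmenting path remains in the residual graph.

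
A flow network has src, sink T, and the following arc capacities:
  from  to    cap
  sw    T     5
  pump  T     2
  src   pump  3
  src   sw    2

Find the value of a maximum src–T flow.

4

Augment src->sw->T: bottleneck 2. Total 2.
Augment src->pump->T: bottleneck 2. Total 4.
No augmenting path remains in the residual graph.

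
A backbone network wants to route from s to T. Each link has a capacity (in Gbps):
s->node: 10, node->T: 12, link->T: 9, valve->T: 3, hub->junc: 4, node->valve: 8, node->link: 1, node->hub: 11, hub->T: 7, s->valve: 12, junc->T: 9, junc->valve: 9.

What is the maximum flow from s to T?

13

Augment s->node->T: bottleneck 10. Total 10.
Augment s->valve->T: bottleneck 3. Total 13.
No augmenting path remains in the residual graph.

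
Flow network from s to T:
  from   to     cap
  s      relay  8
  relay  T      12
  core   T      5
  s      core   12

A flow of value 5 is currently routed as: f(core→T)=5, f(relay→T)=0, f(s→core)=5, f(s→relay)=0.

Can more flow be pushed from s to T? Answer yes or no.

Yes

Residual path s→relay→T has bottleneck 8 > 0.
Pushing 8 along it raises the flow to 13, so the given flow is not maximum.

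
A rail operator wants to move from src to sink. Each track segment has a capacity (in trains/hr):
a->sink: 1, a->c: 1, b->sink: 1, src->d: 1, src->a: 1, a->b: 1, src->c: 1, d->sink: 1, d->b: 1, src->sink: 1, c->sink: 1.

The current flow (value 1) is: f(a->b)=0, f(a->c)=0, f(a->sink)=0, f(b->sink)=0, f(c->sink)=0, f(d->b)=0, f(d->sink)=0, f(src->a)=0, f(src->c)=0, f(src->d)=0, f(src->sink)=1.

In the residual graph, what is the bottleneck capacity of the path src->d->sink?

1

Residual capacities along the path: src->d: 1, d->sink: 1.
Minimum is 1.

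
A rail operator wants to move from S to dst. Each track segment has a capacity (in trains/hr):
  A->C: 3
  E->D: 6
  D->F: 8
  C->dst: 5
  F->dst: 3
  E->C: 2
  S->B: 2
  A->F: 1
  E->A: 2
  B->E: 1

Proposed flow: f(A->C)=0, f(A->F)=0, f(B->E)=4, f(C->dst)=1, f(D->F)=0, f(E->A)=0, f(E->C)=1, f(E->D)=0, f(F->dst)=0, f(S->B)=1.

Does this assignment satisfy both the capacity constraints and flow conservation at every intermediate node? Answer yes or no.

No

Capacity violated on B->E: flow 4 > capacity 1.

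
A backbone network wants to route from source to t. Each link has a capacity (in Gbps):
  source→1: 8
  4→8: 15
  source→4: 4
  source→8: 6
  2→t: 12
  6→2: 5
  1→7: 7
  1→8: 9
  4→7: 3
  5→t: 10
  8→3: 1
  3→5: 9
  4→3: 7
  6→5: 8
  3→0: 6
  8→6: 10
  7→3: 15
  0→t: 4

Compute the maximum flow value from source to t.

Augment source→4→3→0→t: bottleneck 4. Total 4.
Augment source→8→3→5→t: bottleneck 1. Total 5.
Augment source→8→6→2→t: bottleneck 5. Total 10.
Augment source→1→7→3→5→t: bottleneck 7. Total 17.
Augment source→1→8→6→5→t: bottleneck 1. Total 18.
No augmenting path remains in the residual graph.

18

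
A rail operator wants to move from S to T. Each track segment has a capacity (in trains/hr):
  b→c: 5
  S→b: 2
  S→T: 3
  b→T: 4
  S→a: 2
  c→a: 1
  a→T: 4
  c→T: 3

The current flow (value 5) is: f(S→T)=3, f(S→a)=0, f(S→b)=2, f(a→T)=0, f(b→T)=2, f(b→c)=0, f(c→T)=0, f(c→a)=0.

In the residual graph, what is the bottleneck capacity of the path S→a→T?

Residual capacities along the path: S→a: 2, a→T: 4.
Minimum is 2.

2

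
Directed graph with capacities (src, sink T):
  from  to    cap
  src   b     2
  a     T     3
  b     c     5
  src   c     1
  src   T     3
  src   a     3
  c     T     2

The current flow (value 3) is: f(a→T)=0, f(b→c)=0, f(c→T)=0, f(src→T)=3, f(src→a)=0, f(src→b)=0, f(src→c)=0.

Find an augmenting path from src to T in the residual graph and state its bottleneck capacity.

src→c→T, bottleneck 1

Residual along src→c→T: src→c: 1, c→T: 2.
Bottleneck = min = 1.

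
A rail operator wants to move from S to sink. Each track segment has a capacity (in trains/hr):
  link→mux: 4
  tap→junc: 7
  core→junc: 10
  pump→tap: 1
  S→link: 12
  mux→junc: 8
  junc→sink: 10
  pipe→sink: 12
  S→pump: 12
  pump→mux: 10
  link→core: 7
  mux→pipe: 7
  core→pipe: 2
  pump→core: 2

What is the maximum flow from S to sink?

Augment S→link→core→junc→sink: bottleneck 7. Total 7.
Augment S→link→mux→pipe→sink: bottleneck 4. Total 11.
Augment S→pump→tap→junc→sink: bottleneck 1. Total 12.
Augment S→pump→core→junc→sink: bottleneck 2. Total 14.
Augment S→pump→mux→pipe→sink: bottleneck 3. Total 17.
Augment S→pump→mux→junc→core→pipe→sink: bottleneck 2. Total 19.
No augmenting path remains in the residual graph.

19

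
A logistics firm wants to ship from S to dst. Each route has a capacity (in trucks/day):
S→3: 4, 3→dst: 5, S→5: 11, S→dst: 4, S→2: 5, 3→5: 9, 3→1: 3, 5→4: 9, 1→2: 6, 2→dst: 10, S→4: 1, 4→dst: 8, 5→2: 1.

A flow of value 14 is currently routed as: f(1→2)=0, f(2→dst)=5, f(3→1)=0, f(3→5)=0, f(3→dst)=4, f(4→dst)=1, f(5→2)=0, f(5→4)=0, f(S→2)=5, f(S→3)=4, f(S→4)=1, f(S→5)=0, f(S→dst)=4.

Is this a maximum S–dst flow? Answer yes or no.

No

Residual path S→5→2→dst has bottleneck 1 > 0.
Pushing 1 along it raises the flow to 15, so the given flow is not maximum.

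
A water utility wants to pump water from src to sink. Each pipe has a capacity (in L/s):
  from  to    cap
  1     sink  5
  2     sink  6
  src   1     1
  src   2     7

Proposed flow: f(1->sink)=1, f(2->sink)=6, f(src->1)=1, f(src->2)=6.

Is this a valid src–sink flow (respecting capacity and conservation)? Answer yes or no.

Every edge has 0 ≤ f(e) ≤ cap(e).
At each intermediate node, inflow equals outflow.

Yes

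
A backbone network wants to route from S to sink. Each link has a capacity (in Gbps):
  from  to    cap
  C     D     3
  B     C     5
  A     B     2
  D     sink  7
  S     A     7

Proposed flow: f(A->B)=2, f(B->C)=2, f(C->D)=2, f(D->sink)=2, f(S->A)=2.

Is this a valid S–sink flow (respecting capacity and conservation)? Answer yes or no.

Every edge has 0 ≤ f(e) ≤ cap(e).
At each intermediate node, inflow equals outflow.

Yes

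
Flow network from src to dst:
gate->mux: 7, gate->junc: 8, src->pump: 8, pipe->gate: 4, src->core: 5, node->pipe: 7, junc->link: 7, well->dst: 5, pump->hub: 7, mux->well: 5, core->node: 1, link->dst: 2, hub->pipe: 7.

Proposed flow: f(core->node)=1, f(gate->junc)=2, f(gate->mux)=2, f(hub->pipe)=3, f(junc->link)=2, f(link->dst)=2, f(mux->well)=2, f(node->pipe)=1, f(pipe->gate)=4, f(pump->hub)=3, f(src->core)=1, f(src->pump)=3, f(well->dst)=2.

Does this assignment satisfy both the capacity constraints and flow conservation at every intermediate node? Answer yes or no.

Yes

Every edge has 0 ≤ f(e) ≤ cap(e).
At each intermediate node, inflow equals outflow.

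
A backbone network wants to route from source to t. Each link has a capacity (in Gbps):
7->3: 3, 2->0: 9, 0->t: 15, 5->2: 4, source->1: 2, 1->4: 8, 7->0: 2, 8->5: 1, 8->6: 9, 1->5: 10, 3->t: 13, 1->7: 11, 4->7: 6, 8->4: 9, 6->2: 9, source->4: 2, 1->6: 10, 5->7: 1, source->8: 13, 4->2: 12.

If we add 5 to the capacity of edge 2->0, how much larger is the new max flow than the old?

Original max flow = 14.
After raising cap(2->0), augmenting paths through that edge carry 3 more units.
New max flow = 17. Increase = 3.

3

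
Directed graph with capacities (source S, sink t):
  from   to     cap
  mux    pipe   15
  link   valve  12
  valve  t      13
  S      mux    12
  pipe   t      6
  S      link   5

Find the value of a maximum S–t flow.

Augment S->mux->pipe->t: bottleneck 6. Total 6.
Augment S->link->valve->t: bottleneck 5. Total 11.
No augmenting path remains in the residual graph.

11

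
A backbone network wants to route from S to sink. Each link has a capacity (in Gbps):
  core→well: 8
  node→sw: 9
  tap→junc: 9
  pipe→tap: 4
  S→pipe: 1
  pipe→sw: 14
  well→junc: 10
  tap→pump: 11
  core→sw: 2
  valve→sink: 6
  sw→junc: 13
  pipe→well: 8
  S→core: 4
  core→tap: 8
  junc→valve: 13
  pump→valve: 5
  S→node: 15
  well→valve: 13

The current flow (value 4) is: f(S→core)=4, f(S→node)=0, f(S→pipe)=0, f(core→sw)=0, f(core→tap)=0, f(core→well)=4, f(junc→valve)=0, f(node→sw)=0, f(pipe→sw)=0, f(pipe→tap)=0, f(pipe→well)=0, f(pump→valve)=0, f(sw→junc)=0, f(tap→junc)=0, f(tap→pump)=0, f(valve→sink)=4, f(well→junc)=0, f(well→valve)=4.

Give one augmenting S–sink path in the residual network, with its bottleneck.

Residual along S→pipe→well→valve→sink: S→pipe: 1, pipe→well: 8, well→valve: 9, valve→sink: 2.
Bottleneck = min = 1.

S→pipe→well→valve→sink, bottleneck 1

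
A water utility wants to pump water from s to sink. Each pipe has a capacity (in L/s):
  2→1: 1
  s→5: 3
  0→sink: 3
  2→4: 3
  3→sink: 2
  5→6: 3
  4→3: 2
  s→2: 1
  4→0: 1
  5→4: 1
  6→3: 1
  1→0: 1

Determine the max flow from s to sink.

Augment s→5→6→3→sink: bottleneck 1. Total 1.
Augment s→5→4→3→sink: bottleneck 1. Total 2.
Augment s→2→4→0→sink: bottleneck 1. Total 3.
No augmenting path remains in the residual graph.

3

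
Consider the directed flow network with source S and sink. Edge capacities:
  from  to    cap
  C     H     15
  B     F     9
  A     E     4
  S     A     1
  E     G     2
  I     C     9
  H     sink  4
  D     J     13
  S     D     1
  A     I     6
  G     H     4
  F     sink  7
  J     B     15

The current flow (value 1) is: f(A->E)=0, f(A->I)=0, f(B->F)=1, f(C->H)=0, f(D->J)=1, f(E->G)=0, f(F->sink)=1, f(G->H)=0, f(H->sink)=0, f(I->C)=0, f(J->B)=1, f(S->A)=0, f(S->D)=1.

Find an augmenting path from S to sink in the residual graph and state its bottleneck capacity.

Residual along S->A->E->G->H->sink: S->A: 1, A->E: 4, E->G: 2, G->H: 4, H->sink: 4.
Bottleneck = min = 1.

S->A->E->G->H->sink, bottleneck 1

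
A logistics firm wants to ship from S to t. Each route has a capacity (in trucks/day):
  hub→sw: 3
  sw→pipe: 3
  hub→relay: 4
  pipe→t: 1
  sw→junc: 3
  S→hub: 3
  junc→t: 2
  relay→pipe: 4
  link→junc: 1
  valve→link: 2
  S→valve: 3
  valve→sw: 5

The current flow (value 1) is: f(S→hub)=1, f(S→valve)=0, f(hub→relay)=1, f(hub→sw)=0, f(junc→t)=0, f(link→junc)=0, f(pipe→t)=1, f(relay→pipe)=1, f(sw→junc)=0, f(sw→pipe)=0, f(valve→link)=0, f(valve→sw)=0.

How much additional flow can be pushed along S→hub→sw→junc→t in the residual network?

Residual capacities along the path: S→hub: 2, hub→sw: 3, sw→junc: 3, junc→t: 2.
Minimum is 2.

2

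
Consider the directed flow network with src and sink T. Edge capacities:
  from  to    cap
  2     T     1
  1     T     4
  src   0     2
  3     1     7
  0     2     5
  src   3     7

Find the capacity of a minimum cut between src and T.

Max flow = 5 (via 2 augmenting paths).
In the residual at optimum, the set reachable from src is {0, 1, 2, 3, src}.
Cut edges: 2->T (cap 1), 1->T (cap 4). Sum = 5.

5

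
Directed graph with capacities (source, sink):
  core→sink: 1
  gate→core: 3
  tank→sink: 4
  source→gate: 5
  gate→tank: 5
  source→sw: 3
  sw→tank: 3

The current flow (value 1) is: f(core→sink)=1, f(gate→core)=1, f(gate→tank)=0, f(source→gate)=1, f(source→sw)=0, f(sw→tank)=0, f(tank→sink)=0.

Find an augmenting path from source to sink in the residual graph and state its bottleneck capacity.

source→gate→tank→sink, bottleneck 4

Residual along source→gate→tank→sink: source→gate: 4, gate→tank: 5, tank→sink: 4.
Bottleneck = min = 4.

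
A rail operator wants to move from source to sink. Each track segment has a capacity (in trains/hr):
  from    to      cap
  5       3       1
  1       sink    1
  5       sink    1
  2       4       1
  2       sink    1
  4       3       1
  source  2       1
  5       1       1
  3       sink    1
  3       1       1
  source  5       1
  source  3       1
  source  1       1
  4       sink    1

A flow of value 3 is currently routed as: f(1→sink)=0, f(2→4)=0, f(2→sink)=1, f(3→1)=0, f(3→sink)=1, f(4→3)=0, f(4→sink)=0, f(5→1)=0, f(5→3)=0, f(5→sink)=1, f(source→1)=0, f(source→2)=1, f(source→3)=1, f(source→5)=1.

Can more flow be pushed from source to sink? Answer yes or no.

Residual path source→1→sink has bottleneck 1 > 0.
Pushing 1 along it raises the flow to 4, so the given flow is not maximum.

Yes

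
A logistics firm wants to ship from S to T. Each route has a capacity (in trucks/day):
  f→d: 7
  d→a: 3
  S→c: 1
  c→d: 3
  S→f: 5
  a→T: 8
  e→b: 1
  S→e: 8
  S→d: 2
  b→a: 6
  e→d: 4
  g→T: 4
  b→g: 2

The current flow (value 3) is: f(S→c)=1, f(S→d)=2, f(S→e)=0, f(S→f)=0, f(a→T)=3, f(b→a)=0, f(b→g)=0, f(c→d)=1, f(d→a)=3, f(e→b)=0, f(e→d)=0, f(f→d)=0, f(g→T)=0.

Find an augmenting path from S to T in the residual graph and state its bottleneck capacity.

S→e→b→a→T, bottleneck 1

Residual along S→e→b→a→T: S→e: 8, e→b: 1, b→a: 6, a→T: 5.
Bottleneck = min = 1.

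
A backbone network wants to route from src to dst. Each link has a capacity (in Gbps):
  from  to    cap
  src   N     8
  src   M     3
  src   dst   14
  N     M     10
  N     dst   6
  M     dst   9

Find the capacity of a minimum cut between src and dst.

25

Max flow = 25 (via 4 augmenting paths).
In the residual at optimum, the set reachable from src is {src}.
Cut edges: src->N (cap 8), src->M (cap 3), src->dst (cap 14). Sum = 25.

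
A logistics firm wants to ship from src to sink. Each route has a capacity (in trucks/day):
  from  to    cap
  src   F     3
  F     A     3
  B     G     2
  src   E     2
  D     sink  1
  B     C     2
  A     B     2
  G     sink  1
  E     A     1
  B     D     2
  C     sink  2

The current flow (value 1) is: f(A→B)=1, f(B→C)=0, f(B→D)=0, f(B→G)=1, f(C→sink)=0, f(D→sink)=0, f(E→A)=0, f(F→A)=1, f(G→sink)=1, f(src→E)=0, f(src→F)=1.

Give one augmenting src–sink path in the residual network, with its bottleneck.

src→F→A→B→C→sink, bottleneck 1

Residual along src→F→A→B→C→sink: src→F: 2, F→A: 2, A→B: 1, B→C: 2, C→sink: 2.
Bottleneck = min = 1.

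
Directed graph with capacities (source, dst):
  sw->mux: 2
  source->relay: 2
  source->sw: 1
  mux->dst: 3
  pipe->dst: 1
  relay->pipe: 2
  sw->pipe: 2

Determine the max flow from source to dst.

2

Augment source->sw->mux->dst: bottleneck 1. Total 1.
Augment source->relay->pipe->dst: bottleneck 1. Total 2.
No augmenting path remains in the residual graph.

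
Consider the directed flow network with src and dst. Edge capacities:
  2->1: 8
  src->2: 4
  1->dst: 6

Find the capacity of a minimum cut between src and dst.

4

Max flow = 4 (via 1 augmenting path).
In the residual at optimum, the set reachable from src is {src}.
Cut edges: src->2 (cap 4). Sum = 4.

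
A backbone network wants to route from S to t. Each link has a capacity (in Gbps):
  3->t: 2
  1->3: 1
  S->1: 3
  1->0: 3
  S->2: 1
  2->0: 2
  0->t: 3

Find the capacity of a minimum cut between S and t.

Max flow = 4 (via 3 augmenting paths).
In the residual at optimum, the set reachable from S is {S}.
Cut edges: S->2 (cap 1), S->1 (cap 3). Sum = 4.

4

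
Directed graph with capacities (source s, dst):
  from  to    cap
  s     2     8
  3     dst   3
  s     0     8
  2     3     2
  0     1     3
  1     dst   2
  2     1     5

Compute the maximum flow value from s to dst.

4

Augment s→0→1→dst: bottleneck 2. Total 2.
Augment s→2→3→dst: bottleneck 2. Total 4.
No augmenting path remains in the residual graph.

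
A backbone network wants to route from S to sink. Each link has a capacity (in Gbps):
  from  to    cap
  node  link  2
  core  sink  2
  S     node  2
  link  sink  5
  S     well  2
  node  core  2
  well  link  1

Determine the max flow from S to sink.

3

Augment S→well→link→sink: bottleneck 1. Total 1.
Augment S→node→link→sink: bottleneck 2. Total 3.
No augmenting path remains in the residual graph.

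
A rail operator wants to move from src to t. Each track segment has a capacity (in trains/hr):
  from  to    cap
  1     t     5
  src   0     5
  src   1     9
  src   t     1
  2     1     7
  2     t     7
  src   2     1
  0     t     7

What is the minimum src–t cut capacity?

Max flow = 12 (via 4 augmenting paths).
In the residual at optimum, the set reachable from src is {1, src}.
Cut edges: src→2 (cap 1), src→0 (cap 5), src→t (cap 1), 1→t (cap 5). Sum = 12.

12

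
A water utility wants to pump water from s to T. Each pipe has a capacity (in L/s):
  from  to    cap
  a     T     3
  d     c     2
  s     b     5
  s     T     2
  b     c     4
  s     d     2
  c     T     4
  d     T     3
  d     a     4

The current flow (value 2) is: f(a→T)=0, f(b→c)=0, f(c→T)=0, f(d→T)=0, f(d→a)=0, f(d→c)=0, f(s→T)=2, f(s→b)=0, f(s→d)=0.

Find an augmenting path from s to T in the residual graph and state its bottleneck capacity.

Residual along s→d→T: s→d: 2, d→T: 3.
Bottleneck = min = 2.

s→d→T, bottleneck 2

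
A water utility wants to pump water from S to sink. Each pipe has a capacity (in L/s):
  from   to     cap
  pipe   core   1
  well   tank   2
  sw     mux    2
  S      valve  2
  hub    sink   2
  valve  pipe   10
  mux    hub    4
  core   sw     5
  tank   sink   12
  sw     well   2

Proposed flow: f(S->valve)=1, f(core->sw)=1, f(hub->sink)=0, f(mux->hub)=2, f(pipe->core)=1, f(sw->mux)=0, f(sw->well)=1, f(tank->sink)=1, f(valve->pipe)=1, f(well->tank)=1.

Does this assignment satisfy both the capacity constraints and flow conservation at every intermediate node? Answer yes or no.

Conservation fails at mux: inflow 0 ≠ outflow 2.

No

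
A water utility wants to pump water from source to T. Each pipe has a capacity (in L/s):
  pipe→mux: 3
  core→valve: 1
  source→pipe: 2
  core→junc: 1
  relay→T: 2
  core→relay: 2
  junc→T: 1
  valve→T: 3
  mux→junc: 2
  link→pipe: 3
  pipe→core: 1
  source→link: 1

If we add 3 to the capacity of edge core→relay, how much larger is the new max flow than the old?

Original max flow = 2.
Edge core→relay does not cross the min cut (source side {junc, link, mux, pipe, source}), so extra capacity there cannot help.
New max flow = 2. Increase = 0.

0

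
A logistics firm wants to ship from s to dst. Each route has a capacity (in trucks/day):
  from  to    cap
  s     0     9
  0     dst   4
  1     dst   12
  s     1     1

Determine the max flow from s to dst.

5

Augment s→0→dst: bottleneck 4. Total 4.
Augment s→1→dst: bottleneck 1. Total 5.
No augmenting path remains in the residual graph.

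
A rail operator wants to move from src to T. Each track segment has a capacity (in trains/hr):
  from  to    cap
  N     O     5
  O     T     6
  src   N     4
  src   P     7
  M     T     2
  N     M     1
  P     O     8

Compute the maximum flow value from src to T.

Augment src->N->M->T: bottleneck 1. Total 1.
Augment src->N->O->T: bottleneck 3. Total 4.
Augment src->P->O->T: bottleneck 3. Total 7.
No augmenting path remains in the residual graph.

7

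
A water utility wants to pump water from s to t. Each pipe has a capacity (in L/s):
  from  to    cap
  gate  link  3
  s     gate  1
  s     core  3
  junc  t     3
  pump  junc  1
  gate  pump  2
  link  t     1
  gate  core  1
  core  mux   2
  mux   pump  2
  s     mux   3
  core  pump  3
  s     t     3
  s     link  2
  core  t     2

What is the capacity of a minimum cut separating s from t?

Max flow = 7 (via 4 augmenting paths).
In the residual at optimum, the set reachable from s is {core, gate, link, mux, pump, s}.
Cut edges: s->t (cap 3), core->t (cap 2), pump->junc (cap 1), link->t (cap 1). Sum = 7.

7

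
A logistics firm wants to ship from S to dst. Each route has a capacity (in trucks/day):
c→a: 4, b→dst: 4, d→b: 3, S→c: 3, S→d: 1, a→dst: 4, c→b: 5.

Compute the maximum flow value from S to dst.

Augment S→c→a→dst: bottleneck 3. Total 3.
Augment S→d→b→dst: bottleneck 1. Total 4.
No augmenting path remains in the residual graph.

4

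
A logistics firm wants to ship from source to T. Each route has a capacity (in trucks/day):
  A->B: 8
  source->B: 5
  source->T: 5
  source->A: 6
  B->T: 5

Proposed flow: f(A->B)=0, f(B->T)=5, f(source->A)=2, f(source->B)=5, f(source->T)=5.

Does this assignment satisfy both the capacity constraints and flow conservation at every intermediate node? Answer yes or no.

Conservation fails at A: inflow 2 ≠ outflow 0.

No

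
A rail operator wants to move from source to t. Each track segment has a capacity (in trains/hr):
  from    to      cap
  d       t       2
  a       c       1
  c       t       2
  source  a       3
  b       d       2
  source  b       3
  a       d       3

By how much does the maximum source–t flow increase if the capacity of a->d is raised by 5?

Original max flow = 3.
Edge a->d does not cross the min cut (source side {a, b, d, source}), so extra capacity there cannot help.
New max flow = 3. Increase = 0.

0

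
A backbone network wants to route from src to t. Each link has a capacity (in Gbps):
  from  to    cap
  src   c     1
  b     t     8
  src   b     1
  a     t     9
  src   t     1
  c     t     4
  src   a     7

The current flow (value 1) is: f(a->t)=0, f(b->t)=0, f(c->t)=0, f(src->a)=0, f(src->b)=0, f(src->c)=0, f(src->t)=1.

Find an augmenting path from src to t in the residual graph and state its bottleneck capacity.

src->a->t, bottleneck 7

Residual along src->a->t: src->a: 7, a->t: 9.
Bottleneck = min = 7.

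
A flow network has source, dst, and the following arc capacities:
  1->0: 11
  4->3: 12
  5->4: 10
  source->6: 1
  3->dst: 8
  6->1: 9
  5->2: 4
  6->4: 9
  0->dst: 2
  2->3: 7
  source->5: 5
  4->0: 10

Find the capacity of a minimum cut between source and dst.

6

Max flow = 6 (via 3 augmenting paths).
In the residual at optimum, the set reachable from source is {source}.
Cut edges: source->5 (cap 5), source->6 (cap 1). Sum = 6.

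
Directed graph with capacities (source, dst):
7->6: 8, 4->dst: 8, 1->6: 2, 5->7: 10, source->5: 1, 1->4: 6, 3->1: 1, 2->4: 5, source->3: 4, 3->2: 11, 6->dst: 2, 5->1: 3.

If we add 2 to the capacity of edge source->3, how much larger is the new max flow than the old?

Original max flow = 5.
After raising cap(source->3), augmenting paths through that edge carry 2 more units.
New max flow = 7. Increase = 2.

2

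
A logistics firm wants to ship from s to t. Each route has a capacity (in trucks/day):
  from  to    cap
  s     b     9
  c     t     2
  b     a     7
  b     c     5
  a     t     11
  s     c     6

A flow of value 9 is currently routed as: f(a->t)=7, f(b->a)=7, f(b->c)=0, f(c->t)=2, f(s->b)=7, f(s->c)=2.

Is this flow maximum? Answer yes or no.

Residual reachable from s: {b, c, s}; t is not reachable.
Saturated cut: b->a, c->t with total capacity 9 = current flow value. Flow is maximum.

Yes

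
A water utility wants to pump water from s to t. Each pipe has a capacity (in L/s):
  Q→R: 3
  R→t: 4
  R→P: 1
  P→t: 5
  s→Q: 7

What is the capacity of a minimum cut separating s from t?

3

Max flow = 3 (via 1 augmenting path).
In the residual at optimum, the set reachable from s is {Q, s}.
Cut edges: Q→R (cap 3). Sum = 3.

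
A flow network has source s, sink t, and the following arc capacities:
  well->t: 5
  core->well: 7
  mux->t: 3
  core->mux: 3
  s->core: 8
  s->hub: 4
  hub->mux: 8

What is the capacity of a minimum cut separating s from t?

8

Max flow = 8 (via 2 augmenting paths).
In the residual at optimum, the set reachable from s is {core, hub, mux, s, well}.
Cut edges: mux->t (cap 3), well->t (cap 5). Sum = 8.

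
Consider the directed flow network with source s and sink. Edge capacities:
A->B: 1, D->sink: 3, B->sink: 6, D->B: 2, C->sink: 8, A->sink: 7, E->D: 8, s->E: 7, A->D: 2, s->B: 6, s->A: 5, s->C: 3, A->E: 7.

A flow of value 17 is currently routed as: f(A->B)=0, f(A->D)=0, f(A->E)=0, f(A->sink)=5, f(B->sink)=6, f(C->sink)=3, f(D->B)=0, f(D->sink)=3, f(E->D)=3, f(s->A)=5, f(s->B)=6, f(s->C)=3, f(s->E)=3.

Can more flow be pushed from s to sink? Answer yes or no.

Residual reachable from s: {B, D, E, s}; sink is not reachable.
Saturated cut: s->A, s->C, D->sink, B->sink with total capacity 17 = current flow value. Flow is maximum.

No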